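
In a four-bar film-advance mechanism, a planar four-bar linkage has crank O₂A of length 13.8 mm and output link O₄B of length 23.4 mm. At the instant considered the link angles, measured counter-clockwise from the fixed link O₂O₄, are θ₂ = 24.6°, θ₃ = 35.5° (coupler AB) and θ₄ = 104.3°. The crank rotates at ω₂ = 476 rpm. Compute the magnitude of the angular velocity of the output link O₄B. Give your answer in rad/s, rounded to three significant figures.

5.96

ω₂ = 49.85 rad/s (from 476 rpm).
Differentiating the loop-closure r₂e^{iθ₂}+r₃e^{iθ₃}=r₁+r₄e^{iθ₄} gives r₂ω₂e^{iθ₂}+r₃ω₃e^{iθ₃}=r₄ω₄e^{iθ₄}.
Eliminating the other unknown: ω₄ = r₂ω₂ sin(θ₂−θ₃) / [r₄ sin(θ₄−θ₃)].
Numerator sine = -0.18910; denominator sine = +0.93232.
Result = 0.0138·49.85·(-0.18910) / (0.0234·(+0.93232)) = -5.9623 rad/s; magnitude 5.9623 rad/s.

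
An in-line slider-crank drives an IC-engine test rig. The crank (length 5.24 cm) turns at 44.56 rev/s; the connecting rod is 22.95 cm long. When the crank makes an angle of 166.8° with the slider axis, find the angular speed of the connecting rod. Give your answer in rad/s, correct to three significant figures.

62.3

ω = 280 rad/s (converted from 44.56 rev/s).
The rod makes angle φ with the slider axis where L sinφ = r sinθ; differentiating, L cosφ·φ̇ = r ω cosθ.
L cosφ = √(L² − r² sin²θ) = 0.22919 m.
|ω_rod| = r ω |cosθ| / √(L² − r² sin²θ) = 0.0524·280·0.97358/0.22919 = 62.321 rad/s.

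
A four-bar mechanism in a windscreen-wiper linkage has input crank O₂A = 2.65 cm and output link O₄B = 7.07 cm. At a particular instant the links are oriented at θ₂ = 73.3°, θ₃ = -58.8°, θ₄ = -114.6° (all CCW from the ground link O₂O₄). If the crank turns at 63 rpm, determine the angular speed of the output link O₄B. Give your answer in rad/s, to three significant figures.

ω₂ = 6.597 rad/s (from 63 rpm).
Differentiating the loop-closure r₂e^{iθ₂}+r₃e^{iθ₃}=r₁+r₄e^{iθ₄} gives r₂ω₂e^{iθ₂}+r₃ω₃e^{iθ₃}=r₄ω₄e^{iθ₄}.
Eliminating the other unknown: ω₄ = r₂ω₂ sin(θ₂−θ₃) / [r₄ sin(θ₄−θ₃)].
Numerator sine = +0.74198; denominator sine = -0.82708.
Result = 0.0265·6.597·(+0.74198) / (0.0707·(-0.82708)) = -2.2184 rad/s; magnitude 2.2184 rad/s.

2.22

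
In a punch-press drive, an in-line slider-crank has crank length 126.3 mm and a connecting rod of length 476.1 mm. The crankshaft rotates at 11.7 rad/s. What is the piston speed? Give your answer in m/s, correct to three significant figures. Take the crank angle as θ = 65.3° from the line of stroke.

ω = 11.7 rad/s
For an in-line slider-crank, x = r cosθ + √(L² − r² sin²θ), so v = −rω sinθ·[1 + r cosθ/√(L² − r² sin²θ)].
With r = 0.1263 m, L = 0.4761 m, θ = 65.3°: √(L² − r² sin²θ) = 0.46207 m.
v = −0.1263·11.7·0.90851·[1 + 0.1263·0.41787/0.46207] = -1.4959 m/s.
|v| = 1.4959 m/s.

1.50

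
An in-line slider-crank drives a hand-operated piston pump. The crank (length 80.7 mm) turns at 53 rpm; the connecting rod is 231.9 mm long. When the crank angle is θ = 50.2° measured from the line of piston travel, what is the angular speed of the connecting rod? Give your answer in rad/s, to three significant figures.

ω = 5.55 rad/s (converted from 53 rpm).
The rod makes angle φ with the slider axis where L sinφ = r sinθ; differentiating, L cosφ·φ̇ = r ω cosθ.
L cosφ = √(L² − r² sin²θ) = 0.22346 m.
|ω_rod| = r ω |cosθ| / √(L² − r² sin²θ) = 0.0807·5.55·0.64011/0.22346 = 1.283 rad/s.

1.28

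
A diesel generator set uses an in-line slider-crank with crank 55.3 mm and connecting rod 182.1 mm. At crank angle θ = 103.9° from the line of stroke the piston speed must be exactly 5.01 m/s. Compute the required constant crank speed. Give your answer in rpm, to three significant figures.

For an in-line slider-crank, |v_piston| = rω|sinθ|·[1 + r cosθ/√(L² − r² sin²θ)].
With r = 0.0553 m, L = 0.1821 m, θ = 103.9°: the bracketed kinematic factor |dx/dθ| = 0.049582 m.
ω = v/|dx/dθ| = 5.01/0.049582 = 101.04 rad/s.
N = 60ω/(2π) = 964.9 rpm.

965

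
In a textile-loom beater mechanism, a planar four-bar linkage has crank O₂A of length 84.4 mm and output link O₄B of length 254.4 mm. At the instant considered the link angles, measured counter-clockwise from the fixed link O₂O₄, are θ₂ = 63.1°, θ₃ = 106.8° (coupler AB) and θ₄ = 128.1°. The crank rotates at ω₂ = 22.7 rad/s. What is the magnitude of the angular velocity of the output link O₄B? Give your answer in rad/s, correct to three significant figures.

14.3

ω₂ = 22.7 rad/s
Differentiating the loop-closure r₂e^{iθ₂}+r₃e^{iθ₃}=r₁+r₄e^{iθ₄} gives r₂ω₂e^{iθ₂}+r₃ω₃e^{iθ₃}=r₄ω₄e^{iθ₄}.
Eliminating the other unknown: ω₄ = r₂ω₂ sin(θ₂−θ₃) / [r₄ sin(θ₄−θ₃)].
Numerator sine = -0.69088; denominator sine = +0.36325.
Result = 0.0844·22.7·(-0.69088) / (0.2544·(+0.36325)) = -14.323 rad/s; magnitude 14.323 rad/s.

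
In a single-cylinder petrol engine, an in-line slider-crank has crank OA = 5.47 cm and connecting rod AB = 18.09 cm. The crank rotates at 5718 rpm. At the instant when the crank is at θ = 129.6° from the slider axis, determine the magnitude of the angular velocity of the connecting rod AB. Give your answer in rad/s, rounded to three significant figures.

ω = 598.8 rad/s (converted from 5718 rpm).
The rod makes angle φ with the slider axis where L sinφ = r sinθ; differentiating, L cosφ·φ̇ = r ω cosθ.
L cosφ = √(L² − r² sin²θ) = 0.17592 m.
|ω_rod| = r ω |cosθ| / √(L² − r² sin²θ) = 0.0547·598.8·0.63742/0.17592 = 118.68 rad/s.

119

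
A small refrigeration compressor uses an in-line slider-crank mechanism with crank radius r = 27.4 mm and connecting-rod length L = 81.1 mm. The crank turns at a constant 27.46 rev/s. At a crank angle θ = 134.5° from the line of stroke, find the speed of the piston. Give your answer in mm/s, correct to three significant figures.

2550

ω = 2π·27.5 = 172.5 rad/s
For an in-line slider-crank, x = r cosθ + √(L² − r² sin²θ), so v = −rω sinθ·[1 + r cosθ/√(L² − r² sin²θ)].
With r = 0.0274 m, L = 0.0811 m, θ = 134.5°: √(L² − r² sin²θ) = 0.07871 m.
v = −0.0274·172.5·0.71325·[1 + 0.0274·-0.70091/0.07871] = -2.5492 m/s.
|v| = 2.5492 m/s = 2549.2 mm/s.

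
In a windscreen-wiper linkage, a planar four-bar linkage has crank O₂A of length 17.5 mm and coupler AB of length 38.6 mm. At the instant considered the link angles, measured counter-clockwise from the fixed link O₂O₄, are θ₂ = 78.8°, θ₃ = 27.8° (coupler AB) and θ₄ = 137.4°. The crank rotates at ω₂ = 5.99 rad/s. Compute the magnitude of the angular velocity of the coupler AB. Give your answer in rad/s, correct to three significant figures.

ω₂ = 5.99 rad/s
Differentiating the loop-closure r₂e^{iθ₂}+r₃e^{iθ₃}=r₁+r₄e^{iθ₄} gives r₂ω₂e^{iθ₂}+r₃ω₃e^{iθ₃}=r₄ω₄e^{iθ₄}.
Eliminating the other unknown: ω₃ = r₂ω₂ sin(θ₄−θ₂) / [r₃ sin(θ₃−θ₄)].
Numerator sine = +0.85355; denominator sine = -0.94206.
Result = 0.0175·5.99·(+0.85355) / (0.0386·(-0.94206)) = -2.4605 rad/s; magnitude 2.4605 rad/s.

2.46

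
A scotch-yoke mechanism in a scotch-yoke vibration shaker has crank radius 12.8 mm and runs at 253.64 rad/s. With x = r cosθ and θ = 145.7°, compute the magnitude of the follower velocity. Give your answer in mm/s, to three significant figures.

ω = 253.6 rad/s
x = r cosθ ⇒ ẋ = −rω sinθ.
|v| = rω|sinθ| = 0.0128·253.6·|sin 145.7°| = 1.8295 m/s = 1829.5 mm/s.

1830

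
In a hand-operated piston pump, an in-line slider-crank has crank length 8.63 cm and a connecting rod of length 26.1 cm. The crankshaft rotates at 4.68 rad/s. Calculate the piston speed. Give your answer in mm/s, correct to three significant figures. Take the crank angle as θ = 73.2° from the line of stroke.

ω = 4.68 rad/s
For an in-line slider-crank, x = r cosθ + √(L² − r² sin²θ), so v = −rω sinθ·[1 + r cosθ/√(L² − r² sin²θ)].
With r = 0.0863 m, L = 0.261 m, θ = 73.2°: √(L² − r² sin²θ) = 0.24758 m.
v = −0.0863·4.68·0.95732·[1 + 0.0863·0.28903/0.24758] = -0.4256 m/s.
|v| = 0.4256 m/s = 425.6 mm/s.

426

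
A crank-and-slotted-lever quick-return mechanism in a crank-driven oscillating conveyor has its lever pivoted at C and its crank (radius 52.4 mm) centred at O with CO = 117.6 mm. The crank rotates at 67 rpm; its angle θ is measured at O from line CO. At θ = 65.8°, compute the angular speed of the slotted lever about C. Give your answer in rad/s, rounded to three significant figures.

ω = 7.016 rad/s (from 67 rpm).
Crank pin A relative to C: A = (d + r cosθ, r sinθ); lever angle φ = atan2(r sinθ, d + r cosθ).
Differentiating tanφ: φ̇ = rω(d cosθ + r)/(d² + r² + 2dr cosθ).
d² + r² + 2dr cosθ = |CA|² = 0.0216276 m²;  d cosθ + r = +0.10061 m.
|ω_lever| = |0.0524·7.016·+0.10061| / 0.0216276 = 1.7102 rad/s.

1.71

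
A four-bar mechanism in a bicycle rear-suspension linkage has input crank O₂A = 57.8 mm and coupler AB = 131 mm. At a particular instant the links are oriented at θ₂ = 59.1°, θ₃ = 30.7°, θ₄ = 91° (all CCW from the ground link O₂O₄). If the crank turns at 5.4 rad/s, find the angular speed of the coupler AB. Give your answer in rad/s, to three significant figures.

ω₂ = 5.4 rad/s
Differentiating the loop-closure r₂e^{iθ₂}+r₃e^{iθ₃}=r₁+r₄e^{iθ₄} gives r₂ω₂e^{iθ₂}+r₃ω₃e^{iθ₃}=r₄ω₄e^{iθ₄}.
Eliminating the other unknown: ω₃ = r₂ω₂ sin(θ₄−θ₂) / [r₃ sin(θ₃−θ₄)].
Numerator sine = +0.52844; denominator sine = -0.86863.
Result = 0.0578·5.4·(+0.52844) / (0.131·(-0.86863)) = -1.4495 rad/s; magnitude 1.4495 rad/s.

1.45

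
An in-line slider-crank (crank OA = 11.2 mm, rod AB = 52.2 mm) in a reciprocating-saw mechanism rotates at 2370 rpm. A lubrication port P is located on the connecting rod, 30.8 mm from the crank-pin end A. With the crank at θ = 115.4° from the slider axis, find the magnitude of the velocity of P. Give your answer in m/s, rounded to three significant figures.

2.42

ω = 248.2 rad/s.  Crank-pin speed |V_A| = rω = 2.7797 m/s, perpendicular to OA.
Rod angle: sinφ = −(r/L) sinθ ⇒ φ = -11.176°; ω_rod = −rω cosθ/√(L²−r²sin²θ) = +23.283 rad/s.
V_P = V_A + ω_rod × AP, with AP = 0.0308 m along the rod.
Components: V_Px = −rω sinθ − a·ω_rod·sinφ = -2.372 m/s;  V_Py = rω cosθ + a·ω_rod·cosφ = -0.4888 m/s.
|V_P| = √(V_Px² + V_Py²) = 2.4218 m/s.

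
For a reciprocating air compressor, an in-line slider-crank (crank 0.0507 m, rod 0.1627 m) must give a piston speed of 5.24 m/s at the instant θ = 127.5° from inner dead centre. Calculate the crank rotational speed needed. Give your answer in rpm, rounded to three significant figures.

1550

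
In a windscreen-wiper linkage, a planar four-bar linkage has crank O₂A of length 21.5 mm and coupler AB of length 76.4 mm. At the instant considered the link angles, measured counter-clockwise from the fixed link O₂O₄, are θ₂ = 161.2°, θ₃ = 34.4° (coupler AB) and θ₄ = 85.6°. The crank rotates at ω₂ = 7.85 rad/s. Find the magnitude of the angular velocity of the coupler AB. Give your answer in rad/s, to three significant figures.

2.75

ω₂ = 7.85 rad/s
Differentiating the loop-closure r₂e^{iθ₂}+r₃e^{iθ₃}=r₁+r₄e^{iθ₄} gives r₂ω₂e^{iθ₂}+r₃ω₃e^{iθ₃}=r₄ω₄e^{iθ₄}.
Eliminating the other unknown: ω₃ = r₂ω₂ sin(θ₄−θ₂) / [r₃ sin(θ₃−θ₄)].
Numerator sine = -0.96858; denominator sine = -0.77934.
Result = 0.0215·7.85·(-0.96858) / (0.0764·(-0.77934)) = +2.7455 rad/s; magnitude 2.7455 rad/s.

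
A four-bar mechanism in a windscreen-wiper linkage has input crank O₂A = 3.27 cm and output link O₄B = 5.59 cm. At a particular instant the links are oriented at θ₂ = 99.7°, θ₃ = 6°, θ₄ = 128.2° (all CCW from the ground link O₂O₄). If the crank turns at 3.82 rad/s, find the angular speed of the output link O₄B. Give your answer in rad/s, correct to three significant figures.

ω₂ = 3.82 rad/s
Differentiating the loop-closure r₂e^{iθ₂}+r₃e^{iθ₃}=r₁+r₄e^{iθ₄} gives r₂ω₂e^{iθ₂}+r₃ω₃e^{iθ₃}=r₄ω₄e^{iθ₄}.
Eliminating the other unknown: ω₄ = r₂ω₂ sin(θ₂−θ₃) / [r₄ sin(θ₄−θ₃)].
Numerator sine = +0.99792; denominator sine = +0.84619.
Result = 0.0327·3.82·(+0.99792) / (0.0559·(+0.84619)) = +2.6353 rad/s; magnitude 2.6353 rad/s.

2.64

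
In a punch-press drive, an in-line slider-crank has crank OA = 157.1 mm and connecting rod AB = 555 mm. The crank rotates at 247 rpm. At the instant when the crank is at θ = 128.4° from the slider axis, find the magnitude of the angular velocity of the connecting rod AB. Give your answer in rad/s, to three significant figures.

4.66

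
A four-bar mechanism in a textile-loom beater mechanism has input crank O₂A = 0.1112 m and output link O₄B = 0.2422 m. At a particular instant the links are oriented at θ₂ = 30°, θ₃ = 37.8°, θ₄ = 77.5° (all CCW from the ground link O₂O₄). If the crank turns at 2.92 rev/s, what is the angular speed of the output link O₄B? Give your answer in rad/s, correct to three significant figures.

1.79

ω₂ = 18.35 rad/s (from 2.92 rev/s).
Differentiating the loop-closure r₂e^{iθ₂}+r₃e^{iθ₃}=r₁+r₄e^{iθ₄} gives r₂ω₂e^{iθ₂}+r₃ω₃e^{iθ₃}=r₄ω₄e^{iθ₄}.
Eliminating the other unknown: ω₄ = r₂ω₂ sin(θ₂−θ₃) / [r₄ sin(θ₄−θ₃)].
Numerator sine = -0.13572; denominator sine = +0.63877.
Result = 0.1112·18.35·(-0.13572) / (0.2422·(+0.63877)) = -1.7897 rad/s; magnitude 1.7897 rad/s.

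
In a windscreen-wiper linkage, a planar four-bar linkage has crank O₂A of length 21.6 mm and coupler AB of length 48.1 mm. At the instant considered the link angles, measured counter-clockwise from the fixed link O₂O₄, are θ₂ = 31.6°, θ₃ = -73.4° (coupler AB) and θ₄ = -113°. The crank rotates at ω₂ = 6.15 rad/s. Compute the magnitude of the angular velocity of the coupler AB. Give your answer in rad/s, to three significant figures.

2.51

ω₂ = 6.15 rad/s
Differentiating the loop-closure r₂e^{iθ₂}+r₃e^{iθ₃}=r₁+r₄e^{iθ₄} gives r₂ω₂e^{iθ₂}+r₃ω₃e^{iθ₃}=r₄ω₄e^{iθ₄}.
Eliminating the other unknown: ω₃ = r₂ω₂ sin(θ₄−θ₂) / [r₃ sin(θ₃−θ₄)].
Numerator sine = -0.57928; denominator sine = +0.63742.
Result = 0.0216·6.15·(-0.57928) / (0.0481·(+0.63742)) = -2.5098 rad/s; magnitude 2.5098 rad/s.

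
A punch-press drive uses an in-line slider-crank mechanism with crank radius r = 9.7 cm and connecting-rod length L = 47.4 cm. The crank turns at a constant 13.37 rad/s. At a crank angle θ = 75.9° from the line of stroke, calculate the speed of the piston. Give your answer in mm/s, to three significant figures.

1320

ω = 13.37 rad/s
For an in-line slider-crank, x = r cosθ + √(L² − r² sin²θ), so v = −rω sinθ·[1 + r cosθ/√(L² − r² sin²θ)].
With r = 0.097 m, L = 0.474 m, θ = 75.9°: √(L² − r² sin²θ) = 0.46457 m.
v = −0.097·13.37·0.96987·[1 + 0.097·0.24362/0.46457] = -1.3218 m/s.
|v| = 1.3218 m/s = 1321.8 mm/s.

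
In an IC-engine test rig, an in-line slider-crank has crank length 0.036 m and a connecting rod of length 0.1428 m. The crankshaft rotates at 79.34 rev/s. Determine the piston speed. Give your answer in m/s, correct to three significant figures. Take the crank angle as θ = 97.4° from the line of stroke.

17.2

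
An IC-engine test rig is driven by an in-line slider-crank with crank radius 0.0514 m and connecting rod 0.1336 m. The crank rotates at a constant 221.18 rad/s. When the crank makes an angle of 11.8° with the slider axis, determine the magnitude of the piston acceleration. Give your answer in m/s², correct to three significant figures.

ω = 221.2 rad/s
x(θ) = r cosθ + √(L² − r² sin²θ); with ω constant, a = ω²·d²x/dθ².
d²x/dθ² = −r cosθ − r²(cos2θ)/√u − r⁴ sin²2θ/(4u^{3/2}),  u = L² − r² sin²θ = 0.0177385 m².
Substituting r = 0.0514 m, L = 0.1336 m, θ = 11.8°: d²x/dθ² = -0.06861 m.
a = ω²·d²x/dθ² = (221.2)²·(-0.06861) = -3356.4 m/s²;  |a| = 3356.4 m/s².

3360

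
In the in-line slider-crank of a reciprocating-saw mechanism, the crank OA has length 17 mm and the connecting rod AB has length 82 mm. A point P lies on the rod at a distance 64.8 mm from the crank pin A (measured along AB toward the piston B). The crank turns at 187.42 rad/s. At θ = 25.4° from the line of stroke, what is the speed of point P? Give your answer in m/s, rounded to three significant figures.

1.68

ω = 187.4 rad/s.  Crank-pin speed |V_A| = rω = 3.1861 m/s, perpendicular to OA.
Rod angle: sinφ = −(r/L) sinθ ⇒ φ = -5.102°; ω_rod = −rω cosθ/√(L²−r²sin²θ) = -35.239 rad/s.
V_P = V_A + ω_rod × AP, with AP = 0.0648 m along the rod.
Components: V_Px = −rω sinθ − a·ω_rod·sinφ = -1.5697 m/s;  V_Py = rω cosθ + a·ω_rod·cosφ = +0.60371 m/s.
|V_P| = √(V_Px² + V_Py²) = 1.6818 m/s.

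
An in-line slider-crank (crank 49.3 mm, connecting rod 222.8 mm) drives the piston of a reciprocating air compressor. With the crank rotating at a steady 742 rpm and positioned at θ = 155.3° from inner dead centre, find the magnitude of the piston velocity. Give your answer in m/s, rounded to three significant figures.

ω = 2π·742/60 = 77.7 rad/s
For an in-line slider-crank, x = r cosθ + √(L² − r² sin²θ), so v = −rω sinθ·[1 + r cosθ/√(L² − r² sin²θ)].
With r = 0.0493 m, L = 0.2228 m, θ = 155.3°: √(L² − r² sin²θ) = 0.22185 m.
v = −0.0493·77.7·0.41787·[1 + 0.0493·-0.90851/0.22185] = -1.2775 m/s.
|v| = 1.2775 m/s.

1.28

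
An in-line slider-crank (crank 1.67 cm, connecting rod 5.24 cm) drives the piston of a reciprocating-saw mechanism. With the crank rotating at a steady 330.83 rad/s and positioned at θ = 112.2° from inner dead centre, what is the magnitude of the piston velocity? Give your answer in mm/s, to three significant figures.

4470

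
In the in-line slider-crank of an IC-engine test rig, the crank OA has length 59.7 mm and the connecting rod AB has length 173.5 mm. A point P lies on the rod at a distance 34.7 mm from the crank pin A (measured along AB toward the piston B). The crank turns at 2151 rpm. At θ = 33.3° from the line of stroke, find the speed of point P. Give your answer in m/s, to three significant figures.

ω = 225.3 rad/s.  Crank-pin speed |V_A| = rω = 13.448 m/s, perpendicular to OA.
Rod angle: sinφ = −(r/L) sinθ ⇒ φ = -10.889°; ω_rod = −rω cosθ/√(L²−r²sin²θ) = -65.969 rad/s.
V_P = V_A + ω_rod × AP, with AP = 0.0347 m along the rod.
Components: V_Px = −rω sinθ − a·ω_rod·sinφ = -7.8155 m/s;  V_Py = rω cosθ + a·ω_rod·cosφ = +8.9917 m/s.
|V_P| = √(V_Px² + V_Py²) = 11.913 m/s.

11.9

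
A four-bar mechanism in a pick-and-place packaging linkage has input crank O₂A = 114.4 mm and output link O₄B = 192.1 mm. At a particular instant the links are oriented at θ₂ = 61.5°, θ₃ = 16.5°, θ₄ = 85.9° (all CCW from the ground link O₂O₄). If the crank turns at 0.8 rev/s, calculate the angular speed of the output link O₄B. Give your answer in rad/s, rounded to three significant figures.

2.26

ω₂ = 5.027 rad/s (from 0.8 rev/s).
Differentiating the loop-closure r₂e^{iθ₂}+r₃e^{iθ₃}=r₁+r₄e^{iθ₄} gives r₂ω₂e^{iθ₂}+r₃ω₃e^{iθ₃}=r₄ω₄e^{iθ₄}.
Eliminating the other unknown: ω₄ = r₂ω₂ sin(θ₂−θ₃) / [r₄ sin(θ₄−θ₃)].
Numerator sine = +0.70711; denominator sine = +0.93606.
Result = 0.1144·5.027·(+0.70711) / (0.1921·(+0.93606)) = +2.2613 rad/s; magnitude 2.2613 rad/s.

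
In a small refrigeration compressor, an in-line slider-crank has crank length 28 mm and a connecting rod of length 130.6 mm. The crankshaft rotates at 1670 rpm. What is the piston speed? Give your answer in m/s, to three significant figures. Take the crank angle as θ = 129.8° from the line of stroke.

3.24

ω = 2π·1670/60 = 174.9 rad/s
For an in-line slider-crank, x = r cosθ + √(L² − r² sin²θ), so v = −rω sinθ·[1 + r cosθ/√(L² − r² sin²θ)].
With r = 0.028 m, L = 0.1306 m, θ = 129.8°: √(L² − r² sin²θ) = 0.12882 m.
v = −0.028·174.9·0.76828·[1 + 0.028·-0.64011/0.12882] = -3.2386 m/s.
|v| = 3.2386 m/s.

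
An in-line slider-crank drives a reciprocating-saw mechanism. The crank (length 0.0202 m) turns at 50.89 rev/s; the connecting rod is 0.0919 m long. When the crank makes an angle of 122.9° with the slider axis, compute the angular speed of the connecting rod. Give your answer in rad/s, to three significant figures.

ω = 319.8 rad/s (converted from 50.89 rev/s).
The rod makes angle φ with the slider axis where L sinφ = r sinθ; differentiating, L cosφ·φ̇ = r ω cosθ.
L cosφ = √(L² − r² sin²θ) = 0.090321 m.
|ω_rod| = r ω |cosθ| / √(L² − r² sin²θ) = 0.0202·319.8·0.54317/0.090321 = 38.843 rad/s.

38.8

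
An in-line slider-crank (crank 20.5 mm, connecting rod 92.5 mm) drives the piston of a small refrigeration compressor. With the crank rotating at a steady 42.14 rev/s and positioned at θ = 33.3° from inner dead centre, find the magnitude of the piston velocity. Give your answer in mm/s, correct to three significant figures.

ω = 2π·42.1 = 264.8 rad/s
For an in-line slider-crank, x = r cosθ + √(L² − r² sin²θ), so v = −rω sinθ·[1 + r cosθ/√(L² − r² sin²θ)].
With r = 0.0205 m, L = 0.0925 m, θ = 33.3°: √(L² − r² sin²θ) = 0.091813 m.
v = −0.0205·264.8·0.54902·[1 + 0.0205·0.83581/0.091813] = -3.5361 m/s.
|v| = 3.5361 m/s = 3536.1 mm/s.

3540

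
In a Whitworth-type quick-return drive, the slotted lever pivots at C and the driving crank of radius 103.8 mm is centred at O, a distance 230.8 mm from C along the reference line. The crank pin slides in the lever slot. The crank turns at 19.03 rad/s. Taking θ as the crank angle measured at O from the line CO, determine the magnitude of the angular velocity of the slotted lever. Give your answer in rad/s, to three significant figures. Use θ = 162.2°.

12.4

ω = 19.03 rad/s
Crank pin A relative to C: A = (d + r cosθ, r sinθ); lever angle φ = atan2(r sinθ, d + r cosθ).
Differentiating tanφ: φ̇ = rω(d cosθ + r)/(d² + r² + 2dr cosθ).
d² + r² + 2dr cosθ = |CA|² = 0.0184227 m²;  d cosθ + r = -0.11595 m.
|ω_lever| = |0.1038·19.03·-0.11595| / 0.0184227 = 12.433 rad/s.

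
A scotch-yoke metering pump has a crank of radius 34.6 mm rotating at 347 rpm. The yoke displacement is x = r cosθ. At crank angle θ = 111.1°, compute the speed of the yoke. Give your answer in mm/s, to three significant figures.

1170

ω = 36.34 rad/s (from 347 rpm).
x = r cosθ ⇒ ẋ = −rω sinθ.
|v| = rω|sinθ| = 0.0346·36.34·|sin 111.1°| = 1.173 m/s = 1173 mm/s.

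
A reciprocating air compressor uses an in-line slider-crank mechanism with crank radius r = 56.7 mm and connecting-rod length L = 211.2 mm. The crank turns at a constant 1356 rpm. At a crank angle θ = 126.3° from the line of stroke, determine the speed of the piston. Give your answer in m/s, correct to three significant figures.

5.43

ω = 2π·1356/60 = 142 rad/s
For an in-line slider-crank, x = r cosθ + √(L² − r² sin²θ), so v = −rω sinθ·[1 + r cosθ/√(L² − r² sin²θ)].
With r = 0.0567 m, L = 0.2112 m, θ = 126.3°: √(L² − r² sin²θ) = 0.2062 m.
v = −0.0567·142·0.80593·[1 + 0.0567·-0.59201/0.2062] = -5.4325 m/s.
|v| = 5.4325 m/s.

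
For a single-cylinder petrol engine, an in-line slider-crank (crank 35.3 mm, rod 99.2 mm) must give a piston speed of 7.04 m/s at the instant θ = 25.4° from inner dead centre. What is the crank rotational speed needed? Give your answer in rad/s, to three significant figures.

For an in-line slider-crank, |v_piston| = rω|sinθ|·[1 + r cosθ/√(L² − r² sin²θ)].
With r = 0.0353 m, L = 0.0992 m, θ = 25.4°: the bracketed kinematic factor |dx/dθ| = 0.020066 m.
ω = v/|dx/dθ| = 7.04/0.020066 = 350.84 rad/s.

351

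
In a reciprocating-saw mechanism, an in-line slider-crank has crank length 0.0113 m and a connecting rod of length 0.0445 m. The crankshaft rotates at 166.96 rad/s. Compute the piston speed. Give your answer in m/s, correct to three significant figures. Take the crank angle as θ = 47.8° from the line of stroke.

1.64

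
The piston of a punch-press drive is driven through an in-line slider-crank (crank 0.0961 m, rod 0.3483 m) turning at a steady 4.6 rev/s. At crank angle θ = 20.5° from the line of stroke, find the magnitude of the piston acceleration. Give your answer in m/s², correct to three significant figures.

ω = 2π·4.6 = 28.9 rad/s
x(θ) = r cosθ + √(L² − r² sin²θ); with ω constant, a = ω²·d²x/dθ².
d²x/dθ² = −r cosθ − r²(cos2θ)/√u − r⁴ sin²2θ/(4u^{3/2}),  u = L² − r² sin²θ = 0.12018 m².
Substituting r = 0.0961 m, L = 0.3483 m, θ = 20.5°: d²x/dθ² = -0.11034 m.
a = ω²·d²x/dθ² = (28.9)²·(-0.11034) = -92.174 m/s²;  |a| = 92.174 m/s².

92.2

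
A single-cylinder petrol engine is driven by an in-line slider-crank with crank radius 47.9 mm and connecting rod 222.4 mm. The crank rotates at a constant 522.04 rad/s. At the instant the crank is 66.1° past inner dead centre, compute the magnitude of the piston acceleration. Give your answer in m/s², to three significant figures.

ω = 522 rad/s
x(θ) = r cosθ + √(L² − r² sin²θ); with ω constant, a = ω²·d²x/dθ².
d²x/dθ² = −r cosθ − r²(cos2θ)/√u − r⁴ sin²2θ/(4u^{3/2}),  u = L² − r² sin²θ = 0.047544 m².
Substituting r = 0.0479 m, L = 0.2224 m, θ = 66.1°: d²x/dθ² = -0.012408 m.
a = ω²·d²x/dθ² = (522)²·(-0.012408) = -3381.4 m/s²;  |a| = 3381.4 m/s².

3380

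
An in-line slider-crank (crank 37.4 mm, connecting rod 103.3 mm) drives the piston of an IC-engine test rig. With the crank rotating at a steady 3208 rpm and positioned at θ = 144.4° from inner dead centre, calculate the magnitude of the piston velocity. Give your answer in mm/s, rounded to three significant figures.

5110

ω = 2π·3208/60 = 335.9 rad/s
For an in-line slider-crank, x = r cosθ + √(L² − r² sin²θ), so v = −rω sinθ·[1 + r cosθ/√(L² − r² sin²θ)].
With r = 0.0374 m, L = 0.1033 m, θ = 144.4°: √(L² − r² sin²θ) = 0.10098 m.
v = −0.0374·335.9·0.58212·[1 + 0.0374·-0.81310/0.10098] = -5.1113 m/s.
|v| = 5.1113 m/s = 5111.3 mm/s.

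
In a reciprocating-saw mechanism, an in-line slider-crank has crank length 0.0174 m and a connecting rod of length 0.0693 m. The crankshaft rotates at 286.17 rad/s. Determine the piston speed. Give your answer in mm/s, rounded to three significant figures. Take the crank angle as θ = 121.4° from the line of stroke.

3680

ω = 286.2 rad/s
For an in-line slider-crank, x = r cosθ + √(L² − r² sin²θ), so v = −rω sinθ·[1 + r cosθ/√(L² − r² sin²θ)].
With r = 0.0174 m, L = 0.0693 m, θ = 121.4°: √(L² − r² sin²θ) = 0.06769 m.
v = −0.0174·286.2·0.85355·[1 + 0.0174·-0.52101/0.06769] = -3.6809 m/s.
|v| = 3.6809 m/s = 3680.9 mm/s.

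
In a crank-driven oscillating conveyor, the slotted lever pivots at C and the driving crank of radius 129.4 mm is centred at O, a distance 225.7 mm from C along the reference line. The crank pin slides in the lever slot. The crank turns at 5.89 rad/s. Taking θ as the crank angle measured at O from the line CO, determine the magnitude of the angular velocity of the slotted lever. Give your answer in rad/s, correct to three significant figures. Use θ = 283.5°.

1.71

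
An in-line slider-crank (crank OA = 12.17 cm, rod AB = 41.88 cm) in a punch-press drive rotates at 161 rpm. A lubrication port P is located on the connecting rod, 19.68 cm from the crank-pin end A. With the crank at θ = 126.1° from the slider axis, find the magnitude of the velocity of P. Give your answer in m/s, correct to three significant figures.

1.65

ω = 16.86 rad/s.  Crank-pin speed |V_A| = rω = 2.0518 m/s, perpendicular to OA.
Rod angle: sinφ = −(r/L) sinθ ⇒ φ = -13.580°; ω_rod = −rω cosθ/√(L²−r²sin²θ) = +2.9697 rad/s.
V_P = V_A + ω_rod × AP, with AP = 0.1968 m along the rod.
Components: V_Px = −rω sinθ − a·ω_rod·sinφ = -1.5206 m/s;  V_Py = rω cosθ + a·ω_rod·cosφ = -0.64084 m/s.
|V_P| = √(V_Px² + V_Py²) = 1.6502 m/s.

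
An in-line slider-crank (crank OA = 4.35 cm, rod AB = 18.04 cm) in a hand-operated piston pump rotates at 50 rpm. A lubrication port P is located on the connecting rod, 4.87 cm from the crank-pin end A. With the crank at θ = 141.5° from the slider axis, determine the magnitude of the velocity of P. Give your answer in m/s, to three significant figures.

0.187

ω = 5.236 rad/s.  Crank-pin speed |V_A| = rω = 0.22777 m/s, perpendicular to OA.
Rod angle: sinφ = −(r/L) sinθ ⇒ φ = -8.633°; ω_rod = −rω cosθ/√(L²−r²sin²θ) = +0.99941 rad/s.
V_P = V_A + ω_rod × AP, with AP = 0.0487 m along the rod.
Components: V_Px = −rω sinθ − a·ω_rod·sinφ = -0.13448 m/s;  V_Py = rω cosθ + a·ω_rod·cosφ = -0.13013 m/s.
|V_P| = √(V_Px² + V_Py²) = 0.18713 m/s.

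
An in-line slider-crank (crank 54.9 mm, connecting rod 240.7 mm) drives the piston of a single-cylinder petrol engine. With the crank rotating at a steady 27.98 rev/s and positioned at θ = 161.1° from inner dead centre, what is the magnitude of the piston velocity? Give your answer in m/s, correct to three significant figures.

ω = 2π·28 = 175.8 rad/s
For an in-line slider-crank, x = r cosθ + √(L² − r² sin²θ), so v = −rω sinθ·[1 + r cosθ/√(L² − r² sin²θ)].
With r = 0.0549 m, L = 0.2407 m, θ = 161.1°: √(L² − r² sin²θ) = 0.24004 m.
v = −0.0549·175.8·0.32392·[1 + 0.0549·-0.94609/0.24004] = -2.4499 m/s.
|v| = 2.4499 m/s.

2.45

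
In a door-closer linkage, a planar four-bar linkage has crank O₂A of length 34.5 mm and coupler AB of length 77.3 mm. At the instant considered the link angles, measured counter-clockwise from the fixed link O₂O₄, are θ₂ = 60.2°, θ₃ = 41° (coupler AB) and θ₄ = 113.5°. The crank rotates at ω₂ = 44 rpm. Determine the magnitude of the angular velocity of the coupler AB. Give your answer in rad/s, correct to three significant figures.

1.73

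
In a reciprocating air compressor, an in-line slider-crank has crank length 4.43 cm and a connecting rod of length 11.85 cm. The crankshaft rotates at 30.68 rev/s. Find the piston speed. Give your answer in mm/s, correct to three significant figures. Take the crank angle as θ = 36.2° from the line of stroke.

ω = 2π·30.7 = 192.8 rad/s
For an in-line slider-crank, x = r cosθ + √(L² − r² sin²θ), so v = −rω sinθ·[1 + r cosθ/√(L² − r² sin²θ)].
With r = 0.0443 m, L = 0.1185 m, θ = 36.2°: √(L² − r² sin²θ) = 0.11558 m.
v = −0.0443·192.8·0.59061·[1 + 0.0443·0.80696/0.11558] = -6.6036 m/s.
|v| = 6.6036 m/s = 6603.6 mm/s.

6600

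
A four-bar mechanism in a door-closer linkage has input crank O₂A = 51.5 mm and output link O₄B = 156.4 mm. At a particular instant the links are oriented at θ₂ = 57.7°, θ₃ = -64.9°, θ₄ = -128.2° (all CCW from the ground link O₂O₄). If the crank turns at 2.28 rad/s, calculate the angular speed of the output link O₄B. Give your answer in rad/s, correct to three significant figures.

0.708

ω₂ = 2.28 rad/s
Differentiating the loop-closure r₂e^{iθ₂}+r₃e^{iθ₃}=r₁+r₄e^{iθ₄} gives r₂ω₂e^{iθ₂}+r₃ω₃e^{iθ₃}=r₄ω₄e^{iθ₄}.
Eliminating the other unknown: ω₄ = r₂ω₂ sin(θ₂−θ₃) / [r₄ sin(θ₄−θ₃)].
Numerator sine = +0.84245; denominator sine = -0.89337.
Result = 0.0515·2.28·(+0.84245) / (0.1564·(-0.89337)) = -0.70798 rad/s; magnitude 0.70798 rad/s.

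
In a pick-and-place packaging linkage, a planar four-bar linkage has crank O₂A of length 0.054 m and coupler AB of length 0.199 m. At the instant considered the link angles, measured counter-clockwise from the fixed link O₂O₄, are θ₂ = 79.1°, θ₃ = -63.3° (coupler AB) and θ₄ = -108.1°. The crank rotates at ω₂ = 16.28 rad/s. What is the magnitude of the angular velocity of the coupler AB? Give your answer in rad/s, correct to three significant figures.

ω₂ = 16.28 rad/s
Differentiating the loop-closure r₂e^{iθ₂}+r₃e^{iθ₃}=r₁+r₄e^{iθ₄} gives r₂ω₂e^{iθ₂}+r₃ω₃e^{iθ₃}=r₄ω₄e^{iθ₄}.
Eliminating the other unknown: ω₃ = r₂ω₂ sin(θ₄−θ₂) / [r₃ sin(θ₃−θ₄)].
Numerator sine = +0.12533; denominator sine = +0.70463.
Result = 0.054·16.28·(+0.12533) / (0.199·(+0.70463)) = +0.78577 rad/s; magnitude 0.78577 rad/s.

0.786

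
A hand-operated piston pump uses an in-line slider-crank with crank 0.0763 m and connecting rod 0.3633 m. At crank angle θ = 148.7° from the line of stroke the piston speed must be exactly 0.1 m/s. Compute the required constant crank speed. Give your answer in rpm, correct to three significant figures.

29.4

For an in-line slider-crank, |v_piston| = rω|sinθ|·[1 + r cosθ/√(L² − r² sin²θ)].
With r = 0.0763 m, L = 0.3633 m, θ = 148.7°: the bracketed kinematic factor |dx/dθ| = 0.032483 m.
ω = v/|dx/dθ| = 0.1/0.032483 = 3.0785 rad/s.
N = 60ω/(2π) = 29.398 rpm.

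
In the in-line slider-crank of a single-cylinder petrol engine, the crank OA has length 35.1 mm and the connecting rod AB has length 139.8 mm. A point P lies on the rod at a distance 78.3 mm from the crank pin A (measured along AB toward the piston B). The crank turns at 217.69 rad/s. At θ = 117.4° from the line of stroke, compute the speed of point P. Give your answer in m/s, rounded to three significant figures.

ω = 217.7 rad/s.  Crank-pin speed |V_A| = rω = 7.6409 m/s, perpendicular to OA.
Rod angle: sinφ = −(r/L) sinθ ⇒ φ = -12.880°; ω_rod = −rω cosθ/√(L²−r²sin²θ) = +25.802 rad/s.
V_P = V_A + ω_rod × AP, with AP = 0.0783 m along the rod.
Components: V_Px = −rω sinθ − a·ω_rod·sinφ = -6.3334 m/s;  V_Py = rω cosθ + a·ω_rod·cosφ = -1.5469 m/s.
|V_P| = √(V_Px² + V_Py²) = 6.5196 m/s.

6.52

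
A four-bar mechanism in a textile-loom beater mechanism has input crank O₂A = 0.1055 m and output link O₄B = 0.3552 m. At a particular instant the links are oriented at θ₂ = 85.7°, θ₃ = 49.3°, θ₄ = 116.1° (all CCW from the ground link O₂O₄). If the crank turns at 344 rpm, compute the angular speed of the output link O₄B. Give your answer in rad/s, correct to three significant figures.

6.91

ω₂ = 36.02 rad/s (from 344 rpm).
Differentiating the loop-closure r₂e^{iθ₂}+r₃e^{iθ₃}=r₁+r₄e^{iθ₄} gives r₂ω₂e^{iθ₂}+r₃ω₃e^{iθ₃}=r₄ω₄e^{iθ₄}.
Eliminating the other unknown: ω₄ = r₂ω₂ sin(θ₂−θ₃) / [r₄ sin(θ₄−θ₃)].
Numerator sine = +0.59342; denominator sine = +0.91914.
Result = 0.1055·36.02·(+0.59342) / (0.3552·(+0.91914)) = +6.9079 rad/s; magnitude 6.9079 rad/s.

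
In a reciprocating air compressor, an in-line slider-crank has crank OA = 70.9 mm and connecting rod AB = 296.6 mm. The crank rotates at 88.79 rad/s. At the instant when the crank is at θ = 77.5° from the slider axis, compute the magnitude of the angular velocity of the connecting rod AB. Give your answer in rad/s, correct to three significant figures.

4.72

ω = 88.79 rad/s
The rod makes angle φ with the slider axis where L sinφ = r sinθ; differentiating, L cosφ·φ̇ = r ω cosθ.
L cosφ = √(L² − r² sin²θ) = 0.28841 m.
|ω_rod| = r ω |cosθ| / √(L² − r² sin²θ) = 0.0709·88.79·0.21644/0.28841 = 4.7243 rad/s.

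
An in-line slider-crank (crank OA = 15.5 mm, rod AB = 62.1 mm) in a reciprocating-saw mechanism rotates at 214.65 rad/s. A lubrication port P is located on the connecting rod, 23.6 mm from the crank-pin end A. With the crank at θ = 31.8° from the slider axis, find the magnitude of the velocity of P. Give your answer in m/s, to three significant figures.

ω = 214.7 rad/s.  Crank-pin speed |V_A| = rω = 3.3271 m/s, perpendicular to OA.
Rod angle: sinφ = −(r/L) sinθ ⇒ φ = -7.558°; ω_rod = −rω cosθ/√(L²−r²sin²θ) = -45.933 rad/s.
V_P = V_A + ω_rod × AP, with AP = 0.0236 m along the rod.
Components: V_Px = −rω sinθ − a·ω_rod·sinφ = -1.8958 m/s;  V_Py = rω cosθ + a·ω_rod·cosφ = +1.7531 m/s.
|V_P| = √(V_Px² + V_Py²) = 2.5821 m/s.

2.58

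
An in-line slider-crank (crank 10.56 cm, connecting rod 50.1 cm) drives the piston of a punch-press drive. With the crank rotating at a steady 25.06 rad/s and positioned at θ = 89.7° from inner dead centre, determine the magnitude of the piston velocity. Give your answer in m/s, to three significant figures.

2.65

ω = 25.06 rad/s
For an in-line slider-crank, x = r cosθ + √(L² − r² sin²θ), so v = −rω sinθ·[1 + r cosθ/√(L² − r² sin²θ)].
With r = 0.1056 m, L = 0.501 m, θ = 89.7°: √(L² − r² sin²θ) = 0.48974 m.
v = −0.1056·25.06·0.99999·[1 + 0.1056·0.00524/0.48974] = -2.6493 m/s.
|v| = 2.6493 m/s.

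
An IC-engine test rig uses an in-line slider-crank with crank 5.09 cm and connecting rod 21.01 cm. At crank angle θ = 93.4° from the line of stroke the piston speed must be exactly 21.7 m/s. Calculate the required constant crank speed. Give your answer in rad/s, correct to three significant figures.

433

For an in-line slider-crank, |v_piston| = rω|sinθ|·[1 + r cosθ/√(L² − r² sin²θ)].
With r = 0.0509 m, L = 0.2101 m, θ = 93.4°: the bracketed kinematic factor |dx/dθ| = 0.050058 m.
ω = v/|dx/dθ| = 21.7/0.050058 = 433.5 rad/s.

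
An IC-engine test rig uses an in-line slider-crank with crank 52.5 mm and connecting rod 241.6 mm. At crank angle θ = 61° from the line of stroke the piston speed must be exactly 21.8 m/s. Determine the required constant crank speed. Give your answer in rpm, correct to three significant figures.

For an in-line slider-crank, |v_piston| = rω|sinθ|·[1 + r cosθ/√(L² − r² sin²θ)].
With r = 0.0525 m, L = 0.2416 m, θ = 61°: the bracketed kinematic factor |dx/dθ| = 0.050845 m.
ω = v/|dx/dθ| = 21.8/0.050845 = 428.76 rad/s.
N = 60ω/(2π) = 4094.3 rpm.

4090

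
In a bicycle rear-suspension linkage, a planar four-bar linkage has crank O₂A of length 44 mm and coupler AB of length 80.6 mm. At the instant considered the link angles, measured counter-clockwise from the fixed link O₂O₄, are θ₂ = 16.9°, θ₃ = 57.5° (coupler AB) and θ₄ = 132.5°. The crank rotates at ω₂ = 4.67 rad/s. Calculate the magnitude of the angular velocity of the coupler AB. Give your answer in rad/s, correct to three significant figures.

2.38

ω₂ = 4.67 rad/s
Differentiating the loop-closure r₂e^{iθ₂}+r₃e^{iθ₃}=r₁+r₄e^{iθ₄} gives r₂ω₂e^{iθ₂}+r₃ω₃e^{iθ₃}=r₄ω₄e^{iθ₄}.
Eliminating the other unknown: ω₃ = r₂ω₂ sin(θ₄−θ₂) / [r₃ sin(θ₃−θ₄)].
Numerator sine = +0.90183; denominator sine = -0.96593.
Result = 0.044·4.67·(+0.90183) / (0.0806·(-0.96593)) = -2.3802 rad/s; magnitude 2.3802 rad/s.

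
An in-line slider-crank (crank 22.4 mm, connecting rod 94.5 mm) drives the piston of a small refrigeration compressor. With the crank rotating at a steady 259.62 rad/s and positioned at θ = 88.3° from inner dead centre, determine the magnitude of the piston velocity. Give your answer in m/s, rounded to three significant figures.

ω = 259.6 rad/s
For an in-line slider-crank, x = r cosθ + √(L² − r² sin²θ), so v = −rω sinθ·[1 + r cosθ/√(L² − r² sin²θ)].
With r = 0.0224 m, L = 0.0945 m, θ = 88.3°: √(L² − r² sin²θ) = 0.091809 m.
v = −0.0224·259.6·0.99956·[1 + 0.0224·0.02967/0.091809] = -5.855 m/s.
|v| = 5.855 m/s.

5.86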